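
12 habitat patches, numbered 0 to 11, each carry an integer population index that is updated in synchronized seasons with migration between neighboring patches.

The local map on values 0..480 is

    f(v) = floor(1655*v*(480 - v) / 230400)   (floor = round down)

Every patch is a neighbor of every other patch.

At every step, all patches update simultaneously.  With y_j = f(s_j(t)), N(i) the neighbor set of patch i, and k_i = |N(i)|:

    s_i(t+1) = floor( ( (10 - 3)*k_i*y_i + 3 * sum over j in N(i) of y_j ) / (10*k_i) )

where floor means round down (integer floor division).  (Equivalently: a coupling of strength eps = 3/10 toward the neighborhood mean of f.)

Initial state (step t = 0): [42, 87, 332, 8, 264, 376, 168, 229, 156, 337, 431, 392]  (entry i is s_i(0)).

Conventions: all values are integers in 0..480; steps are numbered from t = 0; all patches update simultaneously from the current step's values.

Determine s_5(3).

Answer: s_5(3) = 274

Derivation:
t=0: [42, 87, 332, 8, 264, 376, 168, 229, 156, 337, 431, 392]
t=1: [179, 255, 327, 109, 366, 279, 344, 368, 335, 323, 192, 257]
t=2: [377, 394, 358, 312, 318, 387, 343, 316, 351, 362, 384, 393]
t=3: [287, 264, 311, 353, 349, 274, 327, 350, 319, 306, 278, 265]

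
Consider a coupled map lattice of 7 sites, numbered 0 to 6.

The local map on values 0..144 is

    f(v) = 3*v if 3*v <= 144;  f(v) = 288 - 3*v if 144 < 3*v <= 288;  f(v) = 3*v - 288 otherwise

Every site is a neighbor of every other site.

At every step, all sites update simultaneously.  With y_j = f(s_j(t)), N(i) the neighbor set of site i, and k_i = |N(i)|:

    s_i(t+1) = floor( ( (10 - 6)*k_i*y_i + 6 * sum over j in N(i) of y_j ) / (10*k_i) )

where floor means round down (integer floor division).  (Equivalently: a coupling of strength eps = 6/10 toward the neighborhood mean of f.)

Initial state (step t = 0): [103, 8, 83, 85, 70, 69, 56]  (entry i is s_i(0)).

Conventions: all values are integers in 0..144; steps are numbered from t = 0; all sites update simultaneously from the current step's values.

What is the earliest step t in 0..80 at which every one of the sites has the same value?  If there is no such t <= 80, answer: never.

Answer: never
Key observation: The state at step 16 reappears at step 21 — the system is in a cycle of period 5 from step 16 on.  No step 0..21 is synchronized, and the cycle repeats forever, so no step up to 80 (or ever) has all sites equal.

Derivation:
t=0: [103, 8, 83, 85, 70, 69, 56]  (not all equal)
t=1: [45, 46, 51, 49, 63, 63, 75]  (not all equal)
t=2: [121, 122, 121, 123, 110, 110, 99]  (not all equal)
t=3: [62, 63, 62, 64, 52, 52, 42]  (not all equal)
t=4: [109, 108, 109, 107, 118, 118, 116]  (not all equal)
t=5: [45, 44, 45, 43, 53, 53, 51]  (not all equal)
t=6: [132, 132, 132, 131, 131, 131, 132]  (not all equal)
t=7: [107, 107, 107, 106, 106, 106, 107]  (not all equal)
t=8: [32, 32, 32, 31, 31, 31, 32]  (not all equal)
t=9: [95, 95, 95, 94, 94, 94, 95]  (not all equal)
t=10: [3, 3, 3, 4, 4, 4, 3]  (not all equal)
t=11: [9, 9, 9, 10, 10, 10, 9]  (not all equal)
t=12: [27, 27, 27, 28, 28, 28, 27]  (not all equal)
t=13: [81, 81, 81, 82, 82, 82, 81]  (not all equal)
t=14: [44, 44, 44, 43, 43, 43, 44]  (not all equal)
t=15: [131, 131, 131, 130, 130, 130, 131]  (not all equal)
t=16: [104, 104, 104, 103, 103, 103, 104]  (not all equal)
t=17: [23, 23, 23, 22, 22, 22, 23]  (not all equal)
t=18: [68, 68, 68, 67, 67, 67, 68]  (not all equal)
t=19: [84, 84, 84, 85, 85, 85, 84]  (not all equal)
t=20: [35, 35, 35, 34, 34, 34, 35]  (not all equal)
t=21: [104, 104, 104, 103, 103, 103, 104]  (not all equal)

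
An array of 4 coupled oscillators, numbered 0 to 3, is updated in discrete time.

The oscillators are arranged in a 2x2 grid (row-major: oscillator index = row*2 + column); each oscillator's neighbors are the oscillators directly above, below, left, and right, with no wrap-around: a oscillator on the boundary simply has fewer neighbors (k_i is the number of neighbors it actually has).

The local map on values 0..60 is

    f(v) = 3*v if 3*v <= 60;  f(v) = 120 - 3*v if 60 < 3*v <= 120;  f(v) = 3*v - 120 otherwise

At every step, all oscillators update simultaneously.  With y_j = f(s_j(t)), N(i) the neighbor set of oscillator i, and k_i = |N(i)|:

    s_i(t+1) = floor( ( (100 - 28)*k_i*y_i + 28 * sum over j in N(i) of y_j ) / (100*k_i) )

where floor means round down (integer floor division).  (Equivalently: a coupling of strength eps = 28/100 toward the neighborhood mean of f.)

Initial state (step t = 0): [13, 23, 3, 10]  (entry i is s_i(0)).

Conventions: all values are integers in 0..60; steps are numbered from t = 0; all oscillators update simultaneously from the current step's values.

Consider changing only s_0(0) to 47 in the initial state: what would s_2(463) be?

Simulating step by step:
t=0: [47, 23, 3, 10]
t=1: [23, 43, 13, 30]
t=2: [43, 17, 39, 28]
t=3: [14, 43, 8, 33]
t=4: [34, 15, 26, 19]
t=5: [25, 42, 40, 53]
t=6: [33, 16, 11, 28]
t=7: [26, 42, 31, 37]
t=8: [34, 11, 26, 11]
t=9: [23, 30, 37, 34]
t=10: [42, 31, 16, 18]
t=11: [14, 27, 42, 49]
t=12: [36, 37, 13, 25]
t=13: [15, 14, 36, 39]
t=14: [39, 36, 15, 9]
t=15: [10, 12, 36, 27]
t=16: [28, 35, 18, 34]
t=17: [35, 18, 46, 22]
t=18: [20, 48, 22, 48]
t=19: [54, 29, 50, 28]
t=20: [39, 34, 32, 34]
t=21: [8, 15, 20, 18]
t=22: [31, 43, 54, 53]
t=23: [26, 15, 39, 35]
t=24: [36, 40, 10, 17]
t=25: [12, 8, 30, 40]
t=26: [33, 22, 26, 7]
t=27: [28, 44, 36, 28]
t=28: [29, 18, 18, 29]
t=29: [38, 48, 48, 38]
t=30: [11, 18, 18, 11]
t=31: [38, 48, 48, 38]

Answer: s_2(463) = 48
Key observation: The state at step 29, [38, 48, 48, 38], reappears at step 31: the system is in a cycle of period 2 from step 29 on.  Therefore the state at step 463 equals the state at step 29 + ((463 - 29) mod 2) = 29, which is [38, 48, 48, 38].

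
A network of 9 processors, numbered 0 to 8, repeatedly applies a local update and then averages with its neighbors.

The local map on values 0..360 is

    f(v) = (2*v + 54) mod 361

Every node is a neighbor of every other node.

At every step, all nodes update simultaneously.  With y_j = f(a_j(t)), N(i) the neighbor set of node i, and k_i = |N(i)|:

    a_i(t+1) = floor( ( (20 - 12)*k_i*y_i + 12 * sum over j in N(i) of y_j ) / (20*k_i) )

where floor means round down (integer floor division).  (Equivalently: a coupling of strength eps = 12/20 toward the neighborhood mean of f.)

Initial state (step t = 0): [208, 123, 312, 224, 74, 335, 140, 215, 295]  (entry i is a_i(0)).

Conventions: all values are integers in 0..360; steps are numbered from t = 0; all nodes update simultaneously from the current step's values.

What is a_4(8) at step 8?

Simulating step by step:
t=0: [208, 123, 312, 224, 74, 335, 140, 215, 295]
t=1: [171, 233, 238, 181, 201, 136, 244, 175, 227]
t=2: [102, 142, 145, 108, 121, 196, 149, 104, 138]
t=3: [273, 299, 301, 277, 286, 217, 304, 275, 297]
t=4: [249, 266, 268, 252, 258, 213, 269, 251, 265]
t=5: [198, 209, 210, 200, 204, 175, 211, 199, 208]
t=6: [93, 100, 101, 95, 97, 78, 102, 94, 100]
t=7: [243, 248, 248, 244, 246, 233, 249, 244, 248]
t=8: [181, 184, 184, 182, 183, 174, 185, 182, 184]

Answer: a_4(8) = 183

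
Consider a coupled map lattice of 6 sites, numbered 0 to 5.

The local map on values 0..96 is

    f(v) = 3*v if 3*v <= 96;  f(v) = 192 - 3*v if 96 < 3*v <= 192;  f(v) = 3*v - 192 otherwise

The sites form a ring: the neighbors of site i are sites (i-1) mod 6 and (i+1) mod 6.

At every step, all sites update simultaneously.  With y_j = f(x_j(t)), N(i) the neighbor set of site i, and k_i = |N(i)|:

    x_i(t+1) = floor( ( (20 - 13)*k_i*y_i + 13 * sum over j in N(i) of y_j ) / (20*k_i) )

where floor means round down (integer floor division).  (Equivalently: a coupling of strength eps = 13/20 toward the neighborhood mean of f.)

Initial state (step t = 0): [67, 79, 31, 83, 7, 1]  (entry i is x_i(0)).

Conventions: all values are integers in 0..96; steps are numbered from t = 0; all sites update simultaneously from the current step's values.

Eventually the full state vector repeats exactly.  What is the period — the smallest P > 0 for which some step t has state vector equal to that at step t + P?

Answer: 2
Key observation: The state at step 38, [24, 24, 25, 24, 24, 25], reappears at step 40 — and no state repeats earlier — so the cycle the system enters has period 2.

Derivation:
t=0: [67, 79, 31, 83, 7, 1]
t=1: [18, 48, 65, 57, 26, 10]
t=2: [44, 35, 23, 33, 43, 53]
t=3: [60, 72, 82, 75, 63, 51]
t=4: [24, 29, 37, 30, 24, 18]
t=5: [71, 80, 85, 81, 72, 65]
t=6: [23, 44, 54, 46, 25, 15]
t=7: [58, 53, 47, 53, 58, 62]
t=8: [18, 33, 39, 33, 18, 13]
t=9: [61, 74, 86, 74, 61, 48]
t=10: [28, 34, 42, 34, 28, 22]
t=11: [80, 80, 81, 80, 80, 77]
t=12: [45, 48, 49, 48, 45, 44]
t=13: [55, 49, 46, 49, 55, 58]
t=14: [29, 42, 48, 42, 29, 23]
t=15: [74, 66, 59, 66, 74, 80]
t=16: [28, 16, 9, 16, 28, 36]
t=17: [72, 52, 40, 52, 72, 84]
t=18: [39, 43, 48, 43, 39, 36]
t=19: [74, 62, 57, 62, 74, 78]
t=20: [26, 18, 11, 18, 26, 34]
t=21: [74, 54, 46, 54, 74, 82]
t=22: [37, 37, 38, 37, 37, 38]
t=23: [80, 80, 79, 80, 80, 79]
t=24: [47, 47, 46, 47, 47, 46]
t=25: [51, 51, 52, 51, 51, 52]
t=26: [38, 38, 37, 38, 38, 37]
t=27: [78, 78, 79, 78, 78, 79]
t=28: [42, 42, 43, 42, 42, 43]
t=29: [65, 65, 64, 65, 65, 64]
t=30: [2, 2, 1, 2, 2, 1]
t=31: [5, 5, 4, 5, 5, 4]
t=32: [14, 14, 13, 14, 14, 13]
t=33: [41, 41, 40, 41, 41, 40]
t=34: [69, 69, 70, 69, 69, 70]
t=35: [15, 15, 16, 15, 15, 16]
t=36: [45, 45, 46, 45, 45, 46]
t=37: [56, 56, 55, 56, 56, 55]
t=38: [24, 24, 25, 24, 24, 25]
t=39: [72, 72, 73, 72, 72, 73]
t=40: [24, 24, 25, 24, 24, 25]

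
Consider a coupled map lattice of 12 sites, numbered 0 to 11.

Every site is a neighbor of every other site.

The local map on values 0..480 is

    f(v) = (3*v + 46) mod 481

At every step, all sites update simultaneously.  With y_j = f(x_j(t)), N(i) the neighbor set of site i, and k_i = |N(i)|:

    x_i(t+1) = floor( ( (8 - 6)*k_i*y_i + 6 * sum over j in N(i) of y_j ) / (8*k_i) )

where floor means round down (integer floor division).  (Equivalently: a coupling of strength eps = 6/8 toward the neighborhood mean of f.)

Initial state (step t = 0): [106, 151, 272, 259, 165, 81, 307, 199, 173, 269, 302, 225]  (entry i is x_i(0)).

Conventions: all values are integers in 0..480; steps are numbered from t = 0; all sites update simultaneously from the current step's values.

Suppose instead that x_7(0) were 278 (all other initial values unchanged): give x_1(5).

Simulating step by step:
t=0: [106, 151, 272, 259, 165, 81, 307, 278, 173, 269, 302, 225]
t=1: [272, 209, 275, 268, 217, 258, 207, 278, 221, 273, 291, 249]
t=2: [330, 296, 332, 328, 300, 323, 295, 333, 302, 331, 341, 318]
t=3: [178, 247, 179, 177, 249, 174, 246, 180, 250, 178, 184, 171]
t=4: [155, 193, 156, 155, 194, 153, 192, 156, 194, 155, 158, 151]
t=5: [61, 81, 61, 61, 82, 60, 81, 61, 82, 61, 62, 58]

Answer: x_1(5) = 81
Key observation: This trace re-runs the system from the modified initial state.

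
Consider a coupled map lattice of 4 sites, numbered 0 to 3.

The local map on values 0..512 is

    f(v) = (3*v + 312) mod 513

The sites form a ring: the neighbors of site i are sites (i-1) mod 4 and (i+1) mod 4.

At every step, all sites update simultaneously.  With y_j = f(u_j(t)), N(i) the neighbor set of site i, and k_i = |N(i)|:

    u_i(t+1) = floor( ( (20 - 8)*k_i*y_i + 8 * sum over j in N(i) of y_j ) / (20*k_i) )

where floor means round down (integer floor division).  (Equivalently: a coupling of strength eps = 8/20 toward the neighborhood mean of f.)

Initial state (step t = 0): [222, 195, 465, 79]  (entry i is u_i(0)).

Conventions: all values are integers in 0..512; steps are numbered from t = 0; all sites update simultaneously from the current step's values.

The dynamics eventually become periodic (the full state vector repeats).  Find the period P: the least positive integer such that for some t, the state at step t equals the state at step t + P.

Answer: 18
Key observation: The state at step 51, [6, 6, 6, 6], reappears at step 69 — and no state repeats earlier — so the cycle the system enters has period 18.

Derivation:
t=0: [222, 195, 465, 79]
t=1: [363, 357, 184, 148]
t=2: [345, 359, 330, 291]
t=3: [297, 337, 270, 214]
t=4: [253, 232, 205, 319]
t=5: [174, 388, 396, 237]
t=6: [384, 429, 476, 465]
t=7: [308, 163, 166, 228]
t=8: [280, 274, 332, 391]
t=9: [189, 146, 282, 357]
t=10: [338, 241, 198, 313]
t=11: [226, 144, 282, 273]
t=12: [353, 260, 146, 184]
t=13: [290, 156, 225, 327]
t=14: [200, 286, 391, 286]
t=15: [297, 258, 333, 258]
t=16: [130, 128, 195, 128]
t=17: [186, 224, 303, 224]
t=18: [402, 393, 305, 393]
t=19: [481, 417, 306, 417]
t=20: [139, 98, 132, 98]
t=21: [166, 138, 154, 138]
t=22: [263, 239, 241, 239]
t=23: [46, 18, 6, 18]
t=24: [416, 375, 344, 375]
t=25: [177, 314, 355, 314]
t=26: [289, 273, 301, 273]
t=27: [133, 131, 155, 131]
t=28: [195, 207, 235, 207]
t=29: [398, 429, 470, 429]
t=30: [312, 168, 133, 168]
t=31: [254, 265, 240, 265]
t=32: [61, 59, 36, 59]
t=33: [492, 476, 447, 476]
t=34: [229, 193, 148, 193]
t=35: [442, 372, 297, 372]
t=36: [220, 296, 267, 296]
t=37: [345, 213, 121, 213]
t=38: [367, 359, 272, 359]
t=39: [377, 315, 206, 315]
t=40: [342, 305, 342, 305]
t=41: [267, 245, 267, 245]
t=42: [60, 47, 60, 47]
t=43: [476, 468, 476, 468]
t=44: [191, 186, 191, 186]
t=45: [366, 363, 366, 363]
t=46: [380, 378, 380, 378]
t=47: [423, 422, 423, 422]
t=48: [40, 40, 40, 40]
t=49: [432, 432, 432, 432]
t=50: [69, 69, 69, 69]
t=51: [6, 6, 6, 6]
t=52: [330, 330, 330, 330]
t=53: [276, 276, 276, 276]
t=54: [114, 114, 114, 114]
t=55: [141, 141, 141, 141]
t=56: [222, 222, 222, 222]
t=57: [465, 465, 465, 465]
t=58: [168, 168, 168, 168]
t=59: [303, 303, 303, 303]
t=60: [195, 195, 195, 195]
t=61: [384, 384, 384, 384]
t=62: [438, 438, 438, 438]
t=63: [87, 87, 87, 87]
t=64: [60, 60, 60, 60]
t=65: [492, 492, 492, 492]
t=66: [249, 249, 249, 249]
t=67: [33, 33, 33, 33]
t=68: [411, 411, 411, 411]
t=69: [6, 6, 6, 6]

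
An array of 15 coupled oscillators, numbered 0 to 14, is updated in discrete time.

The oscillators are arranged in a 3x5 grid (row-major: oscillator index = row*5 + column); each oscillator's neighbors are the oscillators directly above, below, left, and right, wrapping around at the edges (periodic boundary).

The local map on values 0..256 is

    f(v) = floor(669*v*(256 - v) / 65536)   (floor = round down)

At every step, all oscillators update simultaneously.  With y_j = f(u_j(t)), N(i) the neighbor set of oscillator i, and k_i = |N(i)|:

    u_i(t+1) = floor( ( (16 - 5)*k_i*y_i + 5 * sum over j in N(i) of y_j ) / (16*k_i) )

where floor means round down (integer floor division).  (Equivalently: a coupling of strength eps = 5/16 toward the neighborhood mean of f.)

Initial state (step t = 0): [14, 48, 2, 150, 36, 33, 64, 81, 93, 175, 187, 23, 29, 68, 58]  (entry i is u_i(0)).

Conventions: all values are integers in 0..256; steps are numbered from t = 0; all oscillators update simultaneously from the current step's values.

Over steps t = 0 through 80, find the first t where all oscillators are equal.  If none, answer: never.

Answer: 7
Key observation: Synchronization is absorbing here: once all oscillators are equal they stay equal, and step 7 is the first all-equal step.

Derivation:
t=0: [14, 48, 2, 150, 36, 33, 64, 81, 93, 175, 187, 23, 29, 68, 58]  (not all equal)
t=1: [53, 86, 40, 140, 90, 85, 115, 126, 151, 132, 111, 70, 72, 128, 118]  (not all equal)
t=2: [122, 141, 108, 157, 151, 149, 160, 157, 162, 163, 156, 138, 136, 163, 164]  (not all equal)
t=3: [164, 164, 162, 158, 160, 160, 158, 158, 155, 155, 159, 164, 164, 155, 154]  (not all equal)
t=4: [154, 154, 155, 157, 156, 156, 157, 157, 158, 158, 156, 154, 154, 158, 159]  (not all equal)
t=5: [159, 159, 159, 158, 158, 158, 158, 158, 158, 158, 159, 159, 159, 158, 157]  (not all equal)
t=6: [157, 157, 157, 157, 157, 157, 157, 157, 158, 158, 157, 157, 157, 157, 157]  (not all equal)
t=7: [158, 158, 158, 158, 158, 158, 158, 158, 158, 158, 158, 158, 158, 158, 158]  (all equal)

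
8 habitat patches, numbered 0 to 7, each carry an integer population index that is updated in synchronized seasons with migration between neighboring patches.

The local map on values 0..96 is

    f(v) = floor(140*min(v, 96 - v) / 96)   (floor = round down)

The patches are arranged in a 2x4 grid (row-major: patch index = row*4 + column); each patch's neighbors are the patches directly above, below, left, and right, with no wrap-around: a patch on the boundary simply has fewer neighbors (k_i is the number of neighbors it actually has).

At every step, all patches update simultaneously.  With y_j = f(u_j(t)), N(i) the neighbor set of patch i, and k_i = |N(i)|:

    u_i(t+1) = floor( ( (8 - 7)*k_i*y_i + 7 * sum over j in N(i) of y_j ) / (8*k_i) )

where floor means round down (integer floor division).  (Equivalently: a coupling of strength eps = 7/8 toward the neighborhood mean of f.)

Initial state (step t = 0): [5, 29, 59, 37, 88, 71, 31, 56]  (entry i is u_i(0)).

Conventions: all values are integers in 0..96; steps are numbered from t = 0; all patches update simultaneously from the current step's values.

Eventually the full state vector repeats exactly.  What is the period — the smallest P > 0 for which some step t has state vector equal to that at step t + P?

Simulating step by step:
t=0: [5, 29, 59, 37, 88, 71, 31, 56]
t=1: [24, 33, 47, 55, 20, 33, 48, 50]
t=2: [38, 50, 60, 66, 39, 48, 62, 64]
t=3: [60, 60, 52, 48, 61, 58, 55, 46]
t=4: [51, 56, 60, 66, 53, 54, 61, 64]
t=5: [60, 59, 50, 48, 62, 57, 52, 46]
t=6: [51, 57, 62, 67, 53, 55, 63, 67]
t=7: [59, 57, 48, 45, 62, 55, 49, 44]
t=8: [52, 60, 63, 66, 55, 57, 64, 66]
t=9: [56, 55, 47, 45, 59, 52, 48, 44]
t=10: [56, 62, 65, 65, 60, 61, 65, 67]
t=11: [51, 51, 46, 43, 54, 48, 45, 44]
t=12: [63, 67, 64, 65, 66, 64, 66, 63]
t=13: [43, 46, 43, 46, 46, 43, 46, 44]
t=14: [66, 62, 66, 63, 62, 66, 63, 66]
t=15: [48, 43, 47, 43, 43, 47, 43, 47]
t=16: [63, 67, 62, 67, 68, 62, 67, 62]
t=17: [41, 47, 42, 48, 47, 42, 48, 42]
t=18: [66, 61, 68, 62, 61, 67, 62, 68]
t=19: [50, 42, 48, 41, 43, 49, 41, 47]
t=20: [62, 67, 60, 67, 66, 61, 67, 60]
t=21: [43, 49, 43, 50, 49, 43, 50, 43]
t=22: [67, 62, 66, 62, 62, 66, 62, 66]
t=23: [48, 43, 48, 43, 43, 48, 43, 48]
t=24: [63, 69, 63, 69, 69, 63, 69, 63]
t=25: [40, 46, 40, 46, 46, 40, 46, 40]
t=26: [65, 59, 65, 59, 59, 65, 59, 65]
t=27: [52, 46, 52, 46, 46, 52, 46, 52]
t=28: [66, 64, 66, 64, 64, 66, 64, 66]
t=29: [45, 43, 45, 43, 43, 45, 43, 45]
t=30: [62, 64, 62, 64, 64, 62, 64, 62]
t=31: [46, 48, 46, 48, 48, 46, 48, 46]
t=32: [69, 67, 69, 67, 67, 69, 67, 69]
t=33: [41, 39, 41, 39, 39, 41, 39, 41]
t=34: [56, 58, 56, 58, 58, 56, 58, 56]
t=35: [55, 57, 55, 57, 57, 55, 57, 55]
t=36: [56, 58, 56, 58, 58, 56, 58, 56]

Answer: 2
Key observation: The state at step 34, [56, 58, 56, 58, 58, 56, 58, 56], reappears at step 36 — and no state repeats earlier — so the cycle the system enters has period 2.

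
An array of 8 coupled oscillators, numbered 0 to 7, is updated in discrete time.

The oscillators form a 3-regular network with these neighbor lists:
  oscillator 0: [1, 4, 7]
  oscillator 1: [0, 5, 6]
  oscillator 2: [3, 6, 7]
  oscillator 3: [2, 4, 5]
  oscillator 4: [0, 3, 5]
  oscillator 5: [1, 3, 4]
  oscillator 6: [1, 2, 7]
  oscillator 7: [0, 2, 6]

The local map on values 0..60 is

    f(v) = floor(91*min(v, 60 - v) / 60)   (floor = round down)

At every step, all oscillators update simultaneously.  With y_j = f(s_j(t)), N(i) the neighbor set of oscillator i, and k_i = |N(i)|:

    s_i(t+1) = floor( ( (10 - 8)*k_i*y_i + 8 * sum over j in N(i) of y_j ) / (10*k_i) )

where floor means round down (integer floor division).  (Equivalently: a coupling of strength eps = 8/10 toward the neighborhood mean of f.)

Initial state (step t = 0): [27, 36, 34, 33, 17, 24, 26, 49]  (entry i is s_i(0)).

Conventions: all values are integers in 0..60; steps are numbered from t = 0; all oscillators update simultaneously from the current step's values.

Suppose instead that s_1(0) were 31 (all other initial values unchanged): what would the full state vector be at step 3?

Answer: [31, 34, 31, 33, 34, 33, 31, 32]
Key observation: This trace re-runs the system from the modified initial state.

Derivation:
t=0: [27, 31, 34, 33, 17, 24, 26, 49]
t=1: [30, 39, 33, 34, 35, 36, 33, 34]
t=2: [37, 38, 39, 37, 39, 35, 37, 41]
t=3: [31, 34, 31, 33, 34, 33, 31, 32]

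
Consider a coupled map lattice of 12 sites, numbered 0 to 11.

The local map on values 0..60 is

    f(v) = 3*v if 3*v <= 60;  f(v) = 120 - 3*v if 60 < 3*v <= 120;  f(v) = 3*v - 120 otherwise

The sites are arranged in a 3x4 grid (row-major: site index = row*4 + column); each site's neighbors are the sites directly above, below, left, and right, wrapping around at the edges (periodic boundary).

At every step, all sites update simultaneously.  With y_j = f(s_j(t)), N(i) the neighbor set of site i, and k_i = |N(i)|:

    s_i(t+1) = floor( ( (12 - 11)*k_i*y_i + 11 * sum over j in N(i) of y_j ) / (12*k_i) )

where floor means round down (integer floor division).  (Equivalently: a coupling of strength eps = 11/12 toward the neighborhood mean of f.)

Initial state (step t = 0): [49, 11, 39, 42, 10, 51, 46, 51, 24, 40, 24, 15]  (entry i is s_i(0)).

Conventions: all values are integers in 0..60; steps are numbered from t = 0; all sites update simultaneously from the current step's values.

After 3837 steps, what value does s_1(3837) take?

Simulating step by step:
t=0: [49, 11, 39, 42, 10, 51, 46, 51, 24, 40, 24, 15]
t=1: [29, 17, 24, 25, 34, 21, 28, 25, 27, 37, 19, 34]
t=2: [37, 37, 47, 36, 41, 30, 50, 30, 21, 47, 30, 44]
t=3: [19, 19, 20, 17, 29, 16, 27, 15, 15, 30, 21, 30]
t=4: [47, 49, 51, 48, 47, 40, 51, 38, 38, 49, 41, 47]
t=5: [19, 20, 22, 20, 9, 24, 12, 23, 21, 10, 26, 10]
t=6: [51, 48, 49, 49, 51, 39, 47, 39, 37, 49, 37, 50]
t=7: [24, 22, 20, 23, 13, 24, 11, 25, 28, 12, 24, 13]
t=8: [45, 48, 47, 48, 43, 41, 48, 40, 40, 45, 42, 44]
t=9: [14, 14, 19, 13, 4, 16, 8, 15, 11, 8, 17, 7]
t=10: [32, 42, 40, 41, 39, 27, 48, 25, 25, 41, 33, 40]
t=11: [15, 15, 12, 16, 35, 11, 26, 10, 10, 25, 7, 26]
t=12: [35, 40, 38, 39, 32, 36, 31, 36, 36, 33, 39, 33]
t=13: [10, 12, 8, 12, 13, 17, 9, 18, 19, 7, 17, 8]
t=14: [41, 31, 36, 33, 47, 32, 43, 33, 30, 46, 26, 47]
t=15: [22, 15, 23, 14, 19, 19, 23, 18, 16, 29, 17, 27]
t=16: [48, 48, 47, 48, 53, 47, 53, 47, 45, 48, 44, 47]
t=17: [25, 22, 24, 21, 21, 30, 20, 29, 26, 18, 25, 18]
t=18: [51, 45, 53, 46, 39, 54, 40, 55, 51, 43, 53, 45]
t=19: [18, 29, 19, 31, 35, 9, 37, 12, 16, 30, 17, 32]
t=20: [32, 41, 32, 41, 39, 22, 39, 20, 32, 38, 31, 39]
t=21: [9, 25, 10, 25, 37, 7, 38, 7, 10, 25, 10, 26]
t=22: [31, 31, 31, 31, 23, 25, 23, 25, 30, 32, 30, 32]
t=23: [33, 30, 33, 30, 37, 38, 37, 38, 31, 32, 31, 32]
t=24: [23, 19, 23, 19, 14, 17, 14, 17, 20, 22, 20, 22]
t=25: [53, 52, 53, 52, 52, 48, 52, 48, 51, 56, 51, 56]
t=26: [35, 37, 35, 37, 30, 37, 30, 37, 41, 32, 41, 32]
t=27: [12, 15, 12, 15, 10, 22, 10, 22, 21, 7, 21, 7]
t=28: [43, 37, 43, 37, 48, 33, 48, 33, 29, 50, 29, 50]
t=29: [17, 16, 17, 16, 21, 21, 21, 21, 24, 24, 24, 24]
t=30: [50, 51, 50, 51, 53, 52, 53, 52, 50, 50, 50, 50]
t=31: [33, 31, 33, 31, 33, 35, 33, 35, 32, 32, 32, 32]
t=32: [24, 20, 24, 20, 18, 22, 18, 22, 22, 22, 22, 22]
t=33: [56, 51, 56, 51, 52, 55, 52, 55, 52, 55, 52, 55]
t=34: [35, 45, 35, 45, 42, 38, 42, 38, 42, 38, 42, 38]
t=35: [10, 10, 10, 10, 8, 8, 8, 8, 8, 8, 8, 8]
t=36: [27, 27, 27, 27, 25, 25, 25, 25, 25, 25, 25, 25]
t=37: [41, 41, 41, 41, 43, 43, 43, 43, 43, 43, 43, 43]
t=38: [5, 5, 5, 5, 7, 7, 7, 7, 7, 7, 7, 7]
t=39: [17, 17, 17, 17, 19, 19, 19, 19, 19, 19, 19, 19]
t=40: [53, 53, 53, 53, 55, 55, 55, 55, 55, 55, 55, 55]
t=41: [41, 41, 41, 41, 43, 43, 43, 43, 43, 43, 43, 43]

Answer: s_1(3837) = 41
Key observation: The state at step 37, [41, 41, 41, 41, 43, 43, 43, 43, 43, 43, 43, 43], reappears at step 41: the system is in a cycle of period 4 from step 37 on.  Therefore the state at step 3837 equals the state at step 37 + ((3837 - 37) mod 4) = 37, which is [41, 41, 41, 41, 43, 43, 43, 43, 43, 43, 43, 43].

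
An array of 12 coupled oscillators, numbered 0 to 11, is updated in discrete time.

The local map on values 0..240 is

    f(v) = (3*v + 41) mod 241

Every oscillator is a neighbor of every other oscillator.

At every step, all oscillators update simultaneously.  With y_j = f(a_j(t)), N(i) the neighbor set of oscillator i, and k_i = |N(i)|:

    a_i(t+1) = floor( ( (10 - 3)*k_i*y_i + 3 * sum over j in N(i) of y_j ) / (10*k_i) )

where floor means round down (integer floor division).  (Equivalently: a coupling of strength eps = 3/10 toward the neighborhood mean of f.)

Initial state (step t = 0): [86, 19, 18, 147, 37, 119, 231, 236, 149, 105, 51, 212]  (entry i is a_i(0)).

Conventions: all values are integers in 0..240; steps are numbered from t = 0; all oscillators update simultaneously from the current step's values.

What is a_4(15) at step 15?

Answer: a_4(15) = 186

Derivation:
t=0: [86, 19, 18, 147, 37, 119, 231, 236, 149, 105, 51, 212]
t=1: [69, 96, 94, 30, 132, 135, 37, 47, 34, 107, 160, 161]
t=2: [42, 97, 93, 125, 169, 175, 140, 160, 134, 119, 64, 66]
t=3: [160, 109, 100, 165, 92, 104, 195, 74, 183, 153, 204, 208]
t=4: [57, 116, 98, 67, 82, 106, 128, 46, 104, 43, 146, 154]
t=5: [184, 141, 104, 42, 72, 120, 165, 161, 116, 155, 201, 55]
t=6: [113, 188, 114, 151, 49, 146, 75, 67, 138, 55, 147, 177]
t=7: [131, 120, 133, 45, 164, 197, 54, 38, 181, 176, 37, 98]
t=8: [176, 154, 180, 165, 81, 147, 183, 151, 115, 105, 149, 110]
t=9: [80, 36, 88, 58, 51, 22, 95, 30, 119, 99, 26, 109]
t=10: [67, 140, 83, 185, 171, 112, 97, 128, 146, 105, 120, 125]
t=11: [43, 190, 75, 119, 90, 133, 103, 166, 202, 119, 150, 160]
t=12: [149, 121, 51, 140, 82, 168, 108, 73, 146, 140, 41, 61]
t=13: [49, 155, 176, 193, 76, 88, 129, 58, 205, 193, 156, 196]
t=14: [165, 54, 97, 131, 57, 81, 164, 183, 155, 131, 56, 137]
t=15: [79, 179, 104, 173, 186, 72, 77, 116, 59, 173, 184, 185]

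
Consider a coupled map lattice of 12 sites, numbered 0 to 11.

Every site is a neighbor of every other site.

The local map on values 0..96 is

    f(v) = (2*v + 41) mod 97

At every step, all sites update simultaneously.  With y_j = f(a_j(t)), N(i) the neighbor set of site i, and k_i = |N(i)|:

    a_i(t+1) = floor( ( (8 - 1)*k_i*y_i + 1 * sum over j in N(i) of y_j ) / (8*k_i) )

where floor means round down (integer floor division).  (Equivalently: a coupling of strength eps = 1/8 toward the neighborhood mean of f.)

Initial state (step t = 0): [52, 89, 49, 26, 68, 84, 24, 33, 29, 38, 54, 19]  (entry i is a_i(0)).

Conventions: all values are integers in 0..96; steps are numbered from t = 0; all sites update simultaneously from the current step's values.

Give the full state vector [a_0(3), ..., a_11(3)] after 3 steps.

Simulating step by step:
t=0: [52, 89, 49, 26, 68, 84, 24, 33, 29, 38, 54, 19]
t=1: [47, 27, 42, 86, 75, 19, 83, 14, 8, 23, 51, 74]
t=2: [40, 90, 32, 24, 89, 76, 19, 67, 57, 83, 47, 87]
t=3: [27, 29, 13, 83, 27, 89, 74, 73, 56, 17, 39, 24]

Answer: [27, 29, 13, 83, 27, 89, 74, 73, 56, 17, 39, 24]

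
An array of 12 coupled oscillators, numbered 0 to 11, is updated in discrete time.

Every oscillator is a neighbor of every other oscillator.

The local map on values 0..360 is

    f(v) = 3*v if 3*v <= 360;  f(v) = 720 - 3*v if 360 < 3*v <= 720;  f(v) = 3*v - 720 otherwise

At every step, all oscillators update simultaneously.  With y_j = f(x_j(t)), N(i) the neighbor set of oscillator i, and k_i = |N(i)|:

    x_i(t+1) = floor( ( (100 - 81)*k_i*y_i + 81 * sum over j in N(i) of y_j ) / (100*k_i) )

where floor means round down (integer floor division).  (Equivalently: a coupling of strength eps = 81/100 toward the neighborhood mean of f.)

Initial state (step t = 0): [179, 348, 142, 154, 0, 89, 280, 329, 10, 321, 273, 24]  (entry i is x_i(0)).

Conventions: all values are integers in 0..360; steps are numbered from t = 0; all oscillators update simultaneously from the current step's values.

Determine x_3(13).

Answer: x_3(13) = 216

Derivation:
t=0: [179, 348, 142, 154, 0, 89, 280, 329, 10, 321, 273, 24]
t=1: [180, 196, 193, 188, 158, 189, 172, 189, 162, 187, 170, 167]
t=2: [181, 176, 177, 179, 189, 178, 184, 178, 188, 179, 185, 186]
t=3: [175, 176, 176, 175, 172, 176, 174, 176, 172, 175, 173, 173]
t=4: [196, 196, 196, 196, 197, 196, 196, 196, 197, 196, 197, 197]
t=5: [131, 131, 131, 131, 130, 131, 131, 131, 130, 131, 130, 130]
t=6: [327, 327, 327, 327, 328, 327, 327, 327, 328, 327, 328, 328]
t=7: [261, 261, 261, 261, 262, 261, 261, 261, 262, 261, 262, 262]
t=8: [63, 63, 63, 63, 64, 63, 63, 63, 64, 63, 64, 64]
t=9: [189, 189, 189, 189, 190, 189, 189, 189, 190, 189, 190, 190]
t=10: [152, 152, 152, 152, 151, 152, 152, 152, 151, 152, 151, 151]
t=11: [264, 264, 264, 264, 265, 264, 264, 264, 265, 264, 265, 265]
t=12: [72, 72, 72, 72, 73, 72, 72, 72, 73, 72, 73, 73]
t=13: [216, 216, 216, 216, 217, 216, 216, 216, 217, 216, 217, 217]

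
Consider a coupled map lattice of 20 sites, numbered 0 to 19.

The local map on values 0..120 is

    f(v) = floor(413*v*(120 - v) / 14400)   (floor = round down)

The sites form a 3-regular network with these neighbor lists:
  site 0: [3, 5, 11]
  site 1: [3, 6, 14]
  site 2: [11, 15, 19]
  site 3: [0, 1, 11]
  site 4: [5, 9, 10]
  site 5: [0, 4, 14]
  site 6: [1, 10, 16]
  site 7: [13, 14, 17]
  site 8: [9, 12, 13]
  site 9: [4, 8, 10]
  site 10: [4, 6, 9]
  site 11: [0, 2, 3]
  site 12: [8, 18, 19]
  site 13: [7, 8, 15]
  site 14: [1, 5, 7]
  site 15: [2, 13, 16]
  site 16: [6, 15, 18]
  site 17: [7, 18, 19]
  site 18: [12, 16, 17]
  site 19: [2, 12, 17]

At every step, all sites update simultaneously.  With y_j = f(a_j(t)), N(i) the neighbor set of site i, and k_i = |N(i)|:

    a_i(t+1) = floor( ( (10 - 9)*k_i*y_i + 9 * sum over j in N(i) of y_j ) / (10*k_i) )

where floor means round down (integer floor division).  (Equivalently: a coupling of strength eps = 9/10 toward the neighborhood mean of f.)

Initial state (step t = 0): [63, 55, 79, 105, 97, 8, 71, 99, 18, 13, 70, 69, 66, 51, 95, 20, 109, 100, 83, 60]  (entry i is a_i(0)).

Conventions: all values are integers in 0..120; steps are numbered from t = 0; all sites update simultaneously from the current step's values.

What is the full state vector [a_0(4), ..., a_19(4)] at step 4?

Simulating step by step:
t=0: [63, 55, 79, 105, 97, 8, 71, 99, 18, 13, 70, 69, 66, 51, 95, 20, 109, 100, 83, 60]
t=1: [61, 73, 87, 95, 55, 72, 80, 73, 77, 68, 70, 81, 83, 60, 62, 73, 76, 80, 66, 85]
t=2: [87, 88, 90, 94, 100, 102, 97, 98, 97, 98, 98, 84, 93, 97, 98, 93, 96, 94, 92, 86]
t=3: [70, 66, 80, 81, 57, 65, 68, 64, 65, 60, 60, 77, 72, 65, 64, 69, 69, 72, 69, 74]
t=4: [95, 98, 96, 97, 102, 101, 101, 101, 101, 102, 102, 93, 99, 101, 102, 97, 100, 99, 99, 96]

Answer: [95, 98, 96, 97, 102, 101, 101, 101, 101, 102, 102, 93, 99, 101, 102, 97, 100, 99, 99, 96]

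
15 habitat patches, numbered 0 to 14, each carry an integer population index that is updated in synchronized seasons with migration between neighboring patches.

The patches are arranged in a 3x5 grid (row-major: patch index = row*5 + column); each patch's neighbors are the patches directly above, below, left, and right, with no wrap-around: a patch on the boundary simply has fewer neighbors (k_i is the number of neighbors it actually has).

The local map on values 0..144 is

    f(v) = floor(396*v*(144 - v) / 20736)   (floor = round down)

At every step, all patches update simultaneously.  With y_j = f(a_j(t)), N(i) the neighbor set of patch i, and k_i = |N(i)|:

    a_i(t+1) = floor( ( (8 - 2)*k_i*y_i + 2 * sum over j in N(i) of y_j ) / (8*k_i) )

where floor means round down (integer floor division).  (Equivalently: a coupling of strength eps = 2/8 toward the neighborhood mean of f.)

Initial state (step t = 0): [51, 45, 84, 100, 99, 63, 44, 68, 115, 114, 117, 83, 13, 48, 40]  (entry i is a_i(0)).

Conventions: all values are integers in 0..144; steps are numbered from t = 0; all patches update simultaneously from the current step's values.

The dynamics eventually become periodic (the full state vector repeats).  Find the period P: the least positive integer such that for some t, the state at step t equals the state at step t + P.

Simulating step by step:
t=0: [51, 45, 84, 100, 99, 63, 44, 68, 115, 114, 117, 83, 13, 48, 40]
t=1: [90, 86, 94, 83, 82, 92, 86, 90, 68, 67, 69, 86, 47, 80, 78]
t=2: [92, 94, 90, 95, 97, 92, 94, 92, 97, 97, 96, 94, 88, 96, 97]
t=3: [90, 89, 91, 88, 87, 90, 89, 90, 87, 87, 88, 89, 92, 88, 87]
t=4: [92, 92, 92, 93, 94, 92, 92, 92, 93, 94, 93, 92, 91, 93, 94]
t=5: [91, 91, 90, 90, 89, 90, 91, 91, 90, 89, 90, 91, 91, 90, 89]
t=6: [92, 92, 92, 92, 92, 92, 92, 92, 92, 92, 92, 92, 92, 92, 92]
t=7: [91, 91, 91, 91, 91, 91, 91, 91, 91, 91, 91, 91, 91, 91, 91]
t=8: [92, 92, 92, 92, 92, 92, 92, 92, 92, 92, 92, 92, 92, 92, 92]

Answer: 2
Key observation: The state at step 6, [92, 92, 92, 92, 92, 92, 92, 92, 92, 92, 92, 92, 92, 92, 92], reappears at step 8 — and no state repeats earlier — so the cycle the system enters has period 2.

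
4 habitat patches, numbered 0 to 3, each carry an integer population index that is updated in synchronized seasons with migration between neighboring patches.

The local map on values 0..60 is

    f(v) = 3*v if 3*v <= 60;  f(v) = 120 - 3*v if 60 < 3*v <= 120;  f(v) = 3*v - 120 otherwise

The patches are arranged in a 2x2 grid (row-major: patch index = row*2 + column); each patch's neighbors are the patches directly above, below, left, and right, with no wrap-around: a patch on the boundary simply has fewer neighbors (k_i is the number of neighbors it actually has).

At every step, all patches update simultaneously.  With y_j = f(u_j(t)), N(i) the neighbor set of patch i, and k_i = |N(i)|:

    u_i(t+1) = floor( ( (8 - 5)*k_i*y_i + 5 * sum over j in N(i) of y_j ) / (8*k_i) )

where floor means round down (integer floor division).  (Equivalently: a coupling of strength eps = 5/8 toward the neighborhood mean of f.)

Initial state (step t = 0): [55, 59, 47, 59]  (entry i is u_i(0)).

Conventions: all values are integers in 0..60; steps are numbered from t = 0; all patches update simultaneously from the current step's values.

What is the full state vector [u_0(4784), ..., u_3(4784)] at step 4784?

Simulating step by step:
t=0: [55, 59, 47, 59]
t=1: [41, 53, 39, 45]
t=2: [14, 20, 6, 18]
t=3: [40, 52, 36, 44]
t=4: [15, 17, 8, 19]
t=5: [40, 51, 40, 44]
t=6: [10, 16, 3, 14]
t=7: [29, 40, 25, 33]
t=8: [26, 16, 33, 21]
t=9: [37, 48, 38, 42]
t=10: [12, 13, 6, 11]
t=11: [31, 36, 28, 30]
t=12: [25, 22, 31, 26]
t=13: [42, 47, 37, 41]
t=14: [11, 10, 6, 10]
t=15: [27, 30, 26, 26]
t=16: [37, 36, 41, 38]
t=17: [8, 9, 5, 6]
t=18: [22, 23, 18, 19]
t=19: [53, 53, 54, 54]
t=20: [39, 39, 41, 41]
t=21: [3, 3, 3, 3]
t=22: [9, 9, 9, 9]
t=23: [27, 27, 27, 27]
t=24: [39, 39, 39, 39]
t=25: [3, 3, 3, 3]

Answer: [39, 39, 39, 39]
Key observation: The state at step 21, [3, 3, 3, 3], reappears at step 25: the system is in a cycle of period 4 from step 21 on.  Therefore the state at step 4784 equals the state at step 21 + ((4784 - 21) mod 4) = 24, which is [39, 39, 39, 39].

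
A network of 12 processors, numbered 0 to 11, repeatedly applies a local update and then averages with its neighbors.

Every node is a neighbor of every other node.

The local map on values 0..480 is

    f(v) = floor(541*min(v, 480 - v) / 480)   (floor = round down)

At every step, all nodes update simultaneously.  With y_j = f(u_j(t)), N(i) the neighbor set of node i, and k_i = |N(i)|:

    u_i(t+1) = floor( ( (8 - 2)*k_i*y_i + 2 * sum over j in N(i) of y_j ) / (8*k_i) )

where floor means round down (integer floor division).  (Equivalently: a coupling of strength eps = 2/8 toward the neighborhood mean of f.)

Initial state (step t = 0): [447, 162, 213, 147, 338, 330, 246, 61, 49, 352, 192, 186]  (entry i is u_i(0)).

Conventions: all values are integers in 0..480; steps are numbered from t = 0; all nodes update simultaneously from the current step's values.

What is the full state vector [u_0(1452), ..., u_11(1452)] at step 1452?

Simulating step by step:
t=0: [447, 162, 213, 147, 338, 330, 246, 61, 49, 352, 192, 186]
t=1: [70, 175, 217, 163, 159, 166, 234, 92, 83, 148, 200, 195]
t=2: [105, 191, 226, 181, 178, 184, 239, 123, 116, 169, 212, 207]
t=3: [140, 210, 239, 202, 199, 205, 250, 154, 149, 192, 227, 223]
t=4: [174, 232, 256, 225, 223, 228, 248, 186, 182, 217, 246, 243]
t=5: [208, 256, 249, 250, 248, 252, 256, 218, 215, 243, 257, 260]
t=6: [238, 252, 257, 257, 258, 254, 252, 246, 244, 262, 251, 248]
t=7: [264, 256, 252, 252, 251, 254, 256, 261, 262, 248, 257, 259]
t=8: [245, 251, 254, 254, 256, 253, 251, 247, 246, 258, 251, 249]
t=9: [262, 257, 254, 254, 253, 255, 257, 260, 261, 252, 257, 259]
t=10: [246, 251, 253, 253, 253, 252, 251, 248, 247, 254, 251, 249]
t=11: [261, 257, 255, 255, 255, 256, 257, 260, 260, 255, 257, 259]
t=12: [247, 250, 252, 252, 252, 251, 250, 247, 247, 252, 250, 249]
t=13: [261, 258, 256, 256, 256, 258, 258, 261, 261, 256, 258, 259]
t=14: [246, 249, 251, 251, 251, 249, 249, 246, 246, 251, 249, 249]
t=15: [262, 260, 258, 258, 258, 260, 260, 262, 262, 258, 260, 260]
t=16: [245, 247, 249, 249, 249, 247, 247, 245, 245, 249, 247, 247]
t=17: [263, 261, 260, 260, 260, 261, 261, 263, 263, 260, 261, 261]
t=18: [244, 245, 246, 246, 246, 245, 245, 244, 244, 246, 245, 245]
t=19: [264, 263, 263, 263, 263, 263, 263, 264, 264, 263, 263, 263]
t=20: [243, 243, 243, 243, 243, 243, 243, 243, 243, 243, 243, 243]
t=21: [267, 267, 267, 267, 267, 267, 267, 267, 267, 267, 267, 267]
t=22: [240, 240, 240, 240, 240, 240, 240, 240, 240, 240, 240, 240]
t=23: [270, 270, 270, 270, 270, 270, 270, 270, 270, 270, 270, 270]
t=24: [236, 236, 236, 236, 236, 236, 236, 236, 236, 236, 236, 236]
t=25: [265, 265, 265, 265, 265, 265, 265, 265, 265, 265, 265, 265]
t=26: [242, 242, 242, 242, 242, 242, 242, 242, 242, 242, 242, 242]
t=27: [268, 268, 268, 268, 268, 268, 268, 268, 268, 268, 268, 268]
t=28: [238, 238, 238, 238, 238, 238, 238, 238, 238, 238, 238, 238]
t=29: [268, 268, 268, 268, 268, 268, 268, 268, 268, 268, 268, 268]

Answer: [238, 238, 238, 238, 238, 238, 238, 238, 238, 238, 238, 238]
Key observation: The state at step 27, [268, 268, 268, 268, 268, 268, 268, 268, 268, 268, 268, 268], reappears at step 29: the system is in a cycle of period 2 from step 27 on.  Therefore the state at step 1452 equals the state at step 27 + ((1452 - 27) mod 2) = 28, which is [238, 238, 238, 238, 238, 238, 238, 238, 238, 238, 238, 238].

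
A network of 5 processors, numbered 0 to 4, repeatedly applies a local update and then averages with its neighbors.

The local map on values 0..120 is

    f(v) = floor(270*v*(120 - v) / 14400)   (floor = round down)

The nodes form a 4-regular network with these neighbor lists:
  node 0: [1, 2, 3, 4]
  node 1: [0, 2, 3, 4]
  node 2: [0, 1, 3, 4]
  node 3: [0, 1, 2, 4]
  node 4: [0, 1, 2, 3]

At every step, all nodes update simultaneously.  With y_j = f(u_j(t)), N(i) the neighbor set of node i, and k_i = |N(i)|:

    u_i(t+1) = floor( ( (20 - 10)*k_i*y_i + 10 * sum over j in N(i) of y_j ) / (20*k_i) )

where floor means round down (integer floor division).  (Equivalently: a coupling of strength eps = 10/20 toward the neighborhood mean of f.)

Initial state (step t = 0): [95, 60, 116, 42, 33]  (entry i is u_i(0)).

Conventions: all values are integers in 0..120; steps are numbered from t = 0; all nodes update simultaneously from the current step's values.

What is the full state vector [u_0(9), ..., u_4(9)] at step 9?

Simulating step by step:
t=0: [95, 60, 116, 42, 33]
t=1: [45, 54, 32, 52, 49]
t=2: [62, 63, 58, 63, 63]
t=3: [67, 67, 67, 67, 67]
t=4: [66, 66, 66, 66, 66]
t=5: [66, 66, 66, 66, 66]
t=6: [66, 66, 66, 66, 66]
t=7: [66, 66, 66, 66, 66]
t=8: [66, 66, 66, 66, 66]
t=9: [66, 66, 66, 66, 66]

Answer: [66, 66, 66, 66, 66]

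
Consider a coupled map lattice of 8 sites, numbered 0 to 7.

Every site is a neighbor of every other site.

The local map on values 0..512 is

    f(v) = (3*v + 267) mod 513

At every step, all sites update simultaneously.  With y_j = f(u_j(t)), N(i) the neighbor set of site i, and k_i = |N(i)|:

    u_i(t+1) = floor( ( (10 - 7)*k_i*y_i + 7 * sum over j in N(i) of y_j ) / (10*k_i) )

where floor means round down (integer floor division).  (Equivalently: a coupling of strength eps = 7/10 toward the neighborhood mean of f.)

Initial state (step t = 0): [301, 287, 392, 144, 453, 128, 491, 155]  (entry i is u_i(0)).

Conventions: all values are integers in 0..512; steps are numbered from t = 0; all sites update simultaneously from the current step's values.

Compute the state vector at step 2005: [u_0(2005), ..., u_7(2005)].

Answer: [123, 123, 123, 123, 123, 123, 123, 123]
Key observation: The state at step 19, [123, 123, 123, 123, 123, 123, 123, 123], reappears at step 20: the system is in a cycle of period 1 from step 19 on.  Therefore the state at step 2005 equals the state at step 19 + ((2005 - 19) mod 1) = 19, which is [123, 123, 123, 123, 123, 123, 123, 123].

Derivation:
t=0: [301, 287, 392, 144, 453, 128, 491, 155]
t=1: [178, 169, 232, 186, 166, 177, 189, 193]
t=2: [307, 302, 340, 312, 300, 307, 314, 316]
t=3: [174, 171, 194, 177, 170, 174, 178, 180]
t=4: [283, 282, 295, 285, 281, 283, 286, 287]
t=5: [95, 94, 102, 96, 94, 95, 97, 97]
t=6: [42, 41, 46, 42, 41, 42, 43, 43]
t=7: [394, 393, 396, 394, 393, 394, 394, 394]
t=8: [423, 422, 424, 423, 422, 423, 423, 423]
t=9: [458, 457, 356, 458, 457, 458, 458, 458]
t=10: [122, 121, 163, 122, 121, 122, 122, 122]
t=11: [131, 131, 156, 131, 131, 131, 131, 131]
t=12: [154, 154, 169, 154, 154, 154, 154, 154]
t=13: [220, 220, 229, 220, 220, 220, 220, 220]
t=14: [416, 416, 422, 416, 416, 416, 416, 416]
t=15: [490, 490, 494, 490, 490, 490, 490, 490]
t=16: [199, 199, 201, 199, 199, 199, 199, 199]
t=17: [351, 351, 352, 351, 351, 351, 351, 351]
t=18: [294, 294, 294, 294, 294, 294, 294, 294]
t=19: [123, 123, 123, 123, 123, 123, 123, 123]
t=20: [123, 123, 123, 123, 123, 123, 123, 123]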